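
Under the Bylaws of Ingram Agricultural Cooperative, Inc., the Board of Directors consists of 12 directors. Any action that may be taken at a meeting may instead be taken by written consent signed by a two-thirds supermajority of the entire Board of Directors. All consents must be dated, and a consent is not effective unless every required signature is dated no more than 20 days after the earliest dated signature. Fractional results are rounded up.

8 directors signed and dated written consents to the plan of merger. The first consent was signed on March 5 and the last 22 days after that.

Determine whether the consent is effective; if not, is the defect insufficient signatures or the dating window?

Not effective — dating-window requirement not satisfied.

Signatures required: a two-thirds supermajority of 12 — 2/3 of 12 = 8, so 8 needed; 8 signed. Sufficient.
Dating window: the latest signature is 22 days after the earliest; the limit is 20 days. Outside the window.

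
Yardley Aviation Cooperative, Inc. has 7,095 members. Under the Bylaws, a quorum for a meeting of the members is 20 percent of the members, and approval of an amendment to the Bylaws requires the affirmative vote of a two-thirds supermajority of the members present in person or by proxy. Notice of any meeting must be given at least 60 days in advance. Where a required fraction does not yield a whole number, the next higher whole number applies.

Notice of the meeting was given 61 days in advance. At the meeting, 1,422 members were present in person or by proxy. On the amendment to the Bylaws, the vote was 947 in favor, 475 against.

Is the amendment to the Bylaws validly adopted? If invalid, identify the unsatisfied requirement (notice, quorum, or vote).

Invalid — vote requirement not satisfied.

Notice: 61 days given; 60 required. Satisfied.
Quorum: 20% of 7,095 = 1,419; 1,422 present. Satisfied.
Vote: requires two-thirds of those present (1,422); 2/3 of 1422 = 948, so 948 needed; 947 in favor. Not satisfied.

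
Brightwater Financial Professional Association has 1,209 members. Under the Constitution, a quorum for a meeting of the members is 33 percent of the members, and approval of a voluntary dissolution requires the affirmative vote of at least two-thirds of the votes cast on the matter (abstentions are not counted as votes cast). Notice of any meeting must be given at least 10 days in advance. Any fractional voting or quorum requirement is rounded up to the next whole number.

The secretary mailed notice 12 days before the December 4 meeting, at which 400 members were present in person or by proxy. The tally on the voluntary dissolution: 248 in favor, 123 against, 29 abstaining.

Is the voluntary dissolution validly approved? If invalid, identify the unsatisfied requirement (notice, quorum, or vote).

Notice: 12 days given; 10 required. Satisfied.
Quorum: 33% of 1,209 = 398.97, rounded up to 399; 400 present. Satisfied.
Vote: requires two-thirds of the votes cast (400 − 29 abstaining = 371); 2/3 of 371 = 247.33, rounded up to 248, so 248 needed; 248 in favor. Satisfied.

Valid — all requirements satisfied.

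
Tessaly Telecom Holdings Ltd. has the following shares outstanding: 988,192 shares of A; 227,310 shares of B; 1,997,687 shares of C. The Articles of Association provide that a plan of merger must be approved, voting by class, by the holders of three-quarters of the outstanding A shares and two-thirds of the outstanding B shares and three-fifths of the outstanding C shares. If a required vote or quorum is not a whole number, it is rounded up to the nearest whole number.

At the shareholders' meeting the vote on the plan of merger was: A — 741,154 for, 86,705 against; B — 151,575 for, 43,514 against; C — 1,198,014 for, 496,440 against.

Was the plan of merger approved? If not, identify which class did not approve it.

Not approved — the C shares did not give the required vote.

A: 3/4 of 988192 = 741144; 741,144 required, 741,154 in favor — approved.
B: 2/3 of 227310 = 151540; 151,540 required, 151,575 in favor — approved.
C: 3/5 of 1997687 = 1198612.20, rounded up to 1198613; 1,198,613 required, 1,198,014 in favor — not approved.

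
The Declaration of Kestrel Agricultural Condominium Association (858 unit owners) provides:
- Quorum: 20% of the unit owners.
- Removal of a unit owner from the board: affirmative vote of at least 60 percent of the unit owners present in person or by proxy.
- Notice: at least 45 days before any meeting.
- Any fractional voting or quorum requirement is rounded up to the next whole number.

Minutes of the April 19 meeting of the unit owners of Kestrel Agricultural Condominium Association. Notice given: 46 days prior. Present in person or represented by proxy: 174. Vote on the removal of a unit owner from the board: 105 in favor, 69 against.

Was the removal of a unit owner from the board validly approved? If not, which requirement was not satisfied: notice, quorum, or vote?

Notice: 46 days given; 45 required. Satisfied.
Quorum: 20% of 858 = 171.60, rounded up to 172; 174 present. Satisfied.
Vote: requires three-fifths of those present (174); 3/5 of 174 = 104.40, rounded up to 105, so 105 needed; 105 in favor. Satisfied.

Valid — all requirements satisfied.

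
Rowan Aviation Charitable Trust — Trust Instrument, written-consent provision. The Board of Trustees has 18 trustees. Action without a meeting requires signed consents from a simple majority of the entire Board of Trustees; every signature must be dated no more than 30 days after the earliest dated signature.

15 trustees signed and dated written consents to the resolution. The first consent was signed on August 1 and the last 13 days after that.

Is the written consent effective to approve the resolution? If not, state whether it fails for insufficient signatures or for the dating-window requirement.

Effective — both the signature and dating-window requirements are satisfied.

Signatures required: a simple majority of 18 — a majority of 18 is 10, so 10 needed; 15 signed. Sufficient.
Dating window: the latest signature is 13 days after the earliest; the limit is 30 days. Within the window.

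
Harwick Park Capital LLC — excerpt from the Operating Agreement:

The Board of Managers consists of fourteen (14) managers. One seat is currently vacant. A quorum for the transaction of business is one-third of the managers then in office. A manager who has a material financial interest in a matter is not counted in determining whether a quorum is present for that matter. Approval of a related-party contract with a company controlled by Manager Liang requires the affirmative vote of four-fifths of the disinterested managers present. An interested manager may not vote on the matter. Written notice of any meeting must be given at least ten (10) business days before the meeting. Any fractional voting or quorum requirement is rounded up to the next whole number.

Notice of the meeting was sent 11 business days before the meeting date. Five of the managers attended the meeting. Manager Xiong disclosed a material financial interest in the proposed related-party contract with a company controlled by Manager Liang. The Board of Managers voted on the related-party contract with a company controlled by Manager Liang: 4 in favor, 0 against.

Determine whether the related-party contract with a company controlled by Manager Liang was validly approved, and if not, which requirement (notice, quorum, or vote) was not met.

Invalid — quorum requirement not satisfied.

Notice: 11 business days given; 10 required (11 ≥ 10). Satisfied.
Quorum: 5 present, but the 1 interested manager does not count, leaving 4. Quorum is 5. Not satisfied.
Vote: the related-party contract with a company controlled by Manager Liang requires four-fifths of the disinterested managers present (5 − 1 = 4). 4/5 of 4 = 3.20, rounded up to 4, so 4 affirmative votes are needed; 4 voted in favor. Satisfied. (Moot — without a quorum no business can be validly transacted.)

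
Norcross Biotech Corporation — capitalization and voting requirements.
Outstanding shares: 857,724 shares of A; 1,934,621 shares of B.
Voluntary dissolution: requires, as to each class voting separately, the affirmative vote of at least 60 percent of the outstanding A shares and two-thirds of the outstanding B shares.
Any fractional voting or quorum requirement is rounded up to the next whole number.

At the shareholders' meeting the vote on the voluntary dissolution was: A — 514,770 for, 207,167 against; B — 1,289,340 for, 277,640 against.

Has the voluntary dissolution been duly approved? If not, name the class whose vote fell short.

A: 3/5 of 857724 = 514634.40, rounded up to 514635; 514,635 required, 514,770 in favor — approved.
B: 2/3 of 1934621 = 1289747.33, rounded up to 1289748; 1,289,748 required, 1,289,340 in favor — not approved.

Not approved — the B shares did not give the required vote.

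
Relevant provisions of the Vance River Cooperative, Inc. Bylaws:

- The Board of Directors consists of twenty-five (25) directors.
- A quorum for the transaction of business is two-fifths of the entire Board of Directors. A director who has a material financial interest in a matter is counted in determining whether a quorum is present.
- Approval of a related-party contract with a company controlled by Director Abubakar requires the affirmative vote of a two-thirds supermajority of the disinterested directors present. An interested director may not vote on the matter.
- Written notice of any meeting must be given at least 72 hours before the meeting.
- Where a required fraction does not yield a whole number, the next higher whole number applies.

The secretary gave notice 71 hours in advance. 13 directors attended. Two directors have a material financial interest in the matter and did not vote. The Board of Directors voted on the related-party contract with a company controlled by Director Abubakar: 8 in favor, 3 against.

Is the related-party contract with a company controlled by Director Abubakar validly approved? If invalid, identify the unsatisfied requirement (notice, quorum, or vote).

Invalid — notice requirement not satisfied.

Notice: 71 hours given; 72 required (71 < 72). Not satisfied.
Quorum: 13 present (interested directors count toward quorum); quorum is 10. Satisfied.
Vote: the related-party contract with a company controlled by Director Abubakar requires two-thirds of the disinterested directors present (13 − 2 = 11). 2/3 of 11 = 7.33, rounded up to 8, so 8 affirmative votes are needed; 8 voted in favor. Satisfied.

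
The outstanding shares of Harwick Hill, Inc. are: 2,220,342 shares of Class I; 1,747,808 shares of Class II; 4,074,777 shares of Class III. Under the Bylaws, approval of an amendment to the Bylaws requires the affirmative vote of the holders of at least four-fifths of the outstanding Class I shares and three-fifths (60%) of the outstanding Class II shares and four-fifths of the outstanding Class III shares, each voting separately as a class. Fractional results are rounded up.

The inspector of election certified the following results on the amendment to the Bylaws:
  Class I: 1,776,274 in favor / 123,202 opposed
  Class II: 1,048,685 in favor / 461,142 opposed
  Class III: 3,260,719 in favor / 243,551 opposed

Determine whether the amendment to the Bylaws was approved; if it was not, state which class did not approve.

Approved — every class gave the required vote.

Class I: 4/5 of 2220342 = 1776273.60, rounded up to 1776274; 1,776,274 required, 1,776,274 in favor — approved.
Class II: 3/5 of 1747808 = 1048684.80, rounded up to 1048685; 1,048,685 required, 1,048,685 in favor — approved.
Class III: 4/5 of 4074777 = 3259821.60, rounded up to 3259822; 3,259,822 required, 3,260,719 in favor — approved.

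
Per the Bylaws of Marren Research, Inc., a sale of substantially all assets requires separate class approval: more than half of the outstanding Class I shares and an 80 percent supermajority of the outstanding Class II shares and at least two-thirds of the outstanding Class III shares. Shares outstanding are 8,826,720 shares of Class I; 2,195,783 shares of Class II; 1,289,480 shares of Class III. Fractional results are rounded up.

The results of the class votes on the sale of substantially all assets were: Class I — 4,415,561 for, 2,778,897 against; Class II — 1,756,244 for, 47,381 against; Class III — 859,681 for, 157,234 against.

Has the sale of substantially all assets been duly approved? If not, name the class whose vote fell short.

Not approved — the Class II shares did not give the required vote.

Class I: a majority of 8826720 is 4413361; 4,413,361 required, 4,415,561 in favor — approved.
Class II: 4/5 of 2195783 = 1756626.40, rounded up to 1756627; 1,756,627 required, 1,756,244 in favor — not approved.
Class III: 2/3 of 1289480 = 859653.33, rounded up to 859654; 859,654 required, 859,681 in favor — approved.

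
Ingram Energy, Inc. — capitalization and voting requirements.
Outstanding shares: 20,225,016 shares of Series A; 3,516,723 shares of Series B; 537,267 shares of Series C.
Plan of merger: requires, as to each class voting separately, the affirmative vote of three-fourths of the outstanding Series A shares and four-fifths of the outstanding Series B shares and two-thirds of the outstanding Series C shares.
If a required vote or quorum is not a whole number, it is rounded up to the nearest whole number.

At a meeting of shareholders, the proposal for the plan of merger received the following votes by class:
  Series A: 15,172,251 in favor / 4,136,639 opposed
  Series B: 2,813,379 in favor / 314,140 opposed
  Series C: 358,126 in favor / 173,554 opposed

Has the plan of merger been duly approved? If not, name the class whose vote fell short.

Not approved — the Series C shares did not give the required vote.

Series A: 3/4 of 20225016 = 15168762; 15,168,762 required, 15,172,251 in favor — approved.
Series B: 4/5 of 3516723 = 2813378.40, rounded up to 2813379; 2,813,379 required, 2,813,379 in favor — approved.
Series C: 2/3 of 537267 = 358178; 358,178 required, 358,126 in favor — not approved.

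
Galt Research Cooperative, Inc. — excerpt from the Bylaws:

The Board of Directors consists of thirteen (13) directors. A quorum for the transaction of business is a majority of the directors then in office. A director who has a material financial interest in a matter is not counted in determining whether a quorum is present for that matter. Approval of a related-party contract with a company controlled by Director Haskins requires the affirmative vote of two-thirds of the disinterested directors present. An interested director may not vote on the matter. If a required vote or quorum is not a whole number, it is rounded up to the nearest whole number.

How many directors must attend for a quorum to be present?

7

A majority of 13 is 7.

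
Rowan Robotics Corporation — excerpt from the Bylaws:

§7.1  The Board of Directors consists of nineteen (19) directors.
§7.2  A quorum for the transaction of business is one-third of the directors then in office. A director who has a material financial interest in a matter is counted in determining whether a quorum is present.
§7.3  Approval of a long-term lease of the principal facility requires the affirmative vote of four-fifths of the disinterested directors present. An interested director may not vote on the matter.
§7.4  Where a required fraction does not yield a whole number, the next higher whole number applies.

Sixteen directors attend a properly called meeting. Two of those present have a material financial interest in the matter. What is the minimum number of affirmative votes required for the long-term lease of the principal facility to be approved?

12

The long-term lease of the principal facility requires four-fifths of the disinterested directors present (16 − 2 = 14).
4/5 of 14 = 11.20, rounded up to 12.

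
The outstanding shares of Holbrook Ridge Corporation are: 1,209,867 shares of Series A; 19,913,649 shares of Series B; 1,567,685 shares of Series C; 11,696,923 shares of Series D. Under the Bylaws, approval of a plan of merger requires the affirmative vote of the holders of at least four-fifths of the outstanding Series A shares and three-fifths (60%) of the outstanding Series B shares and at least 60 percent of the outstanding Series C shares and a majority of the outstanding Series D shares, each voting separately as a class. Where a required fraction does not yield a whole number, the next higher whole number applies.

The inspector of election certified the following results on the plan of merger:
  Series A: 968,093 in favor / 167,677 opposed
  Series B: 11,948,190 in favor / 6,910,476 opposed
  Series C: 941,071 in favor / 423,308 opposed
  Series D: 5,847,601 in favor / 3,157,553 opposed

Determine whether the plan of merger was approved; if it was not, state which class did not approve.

Not approved — the Series D shares did not give the required vote.

Series A: 4/5 of 1209867 = 967893.60, rounded up to 967894; 967,894 required, 968,093 in favor — approved.
Series B: 3/5 of 19913649 = 11948189.40, rounded up to 11948190; 11,948,190 required, 11,948,190 in favor — approved.
Series C: 3/5 of 1567685 = 940611; 940,611 required, 941,071 in favor — approved.
Series D: a majority of 11696923 is 5848462; 5,848,462 required, 5,847,601 in favor — not approved.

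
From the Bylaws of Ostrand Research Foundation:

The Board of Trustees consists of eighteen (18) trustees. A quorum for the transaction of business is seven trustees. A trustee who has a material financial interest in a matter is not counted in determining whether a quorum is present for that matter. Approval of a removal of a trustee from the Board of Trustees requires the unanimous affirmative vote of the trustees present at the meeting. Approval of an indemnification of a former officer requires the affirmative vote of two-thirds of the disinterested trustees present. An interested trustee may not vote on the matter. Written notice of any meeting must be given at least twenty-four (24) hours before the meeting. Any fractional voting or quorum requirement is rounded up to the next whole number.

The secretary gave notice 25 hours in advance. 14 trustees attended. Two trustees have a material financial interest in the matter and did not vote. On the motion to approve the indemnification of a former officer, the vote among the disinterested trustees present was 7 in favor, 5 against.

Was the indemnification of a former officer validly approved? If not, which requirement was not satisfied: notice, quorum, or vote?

Notice: 25 hours given; 24 required (25 ≥ 24). Satisfied.
Quorum: 14 present, but the 2 interested trustees do not count, leaving 12. Quorum is 7. Satisfied.
Vote: the indemnification of a former officer requires two-thirds of the disinterested trustees present (14 − 2 = 12). 2/3 of 12 = 8, so 8 affirmative votes are needed; 7 voted in favor. Not satisfied.

Invalid — vote requirement not satisfied.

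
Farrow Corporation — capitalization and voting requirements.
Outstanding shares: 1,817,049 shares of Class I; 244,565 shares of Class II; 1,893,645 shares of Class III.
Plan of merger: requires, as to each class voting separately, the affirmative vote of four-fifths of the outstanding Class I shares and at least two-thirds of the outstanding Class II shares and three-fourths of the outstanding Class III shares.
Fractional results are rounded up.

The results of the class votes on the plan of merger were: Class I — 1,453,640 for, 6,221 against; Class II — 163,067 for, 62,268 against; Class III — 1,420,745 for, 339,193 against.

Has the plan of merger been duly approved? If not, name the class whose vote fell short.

Class I: 4/5 of 1817049 = 1453639.20, rounded up to 1453640; 1,453,640 required, 1,453,640 in favor — approved.
Class II: 2/3 of 244565 = 163043.33, rounded up to 163044; 163,044 required, 163,067 in favor — approved.
Class III: 3/4 of 1893645 = 1420233.75, rounded up to 1420234; 1,420,234 required, 1,420,745 in favor — approved.

Approved — every class gave the required vote.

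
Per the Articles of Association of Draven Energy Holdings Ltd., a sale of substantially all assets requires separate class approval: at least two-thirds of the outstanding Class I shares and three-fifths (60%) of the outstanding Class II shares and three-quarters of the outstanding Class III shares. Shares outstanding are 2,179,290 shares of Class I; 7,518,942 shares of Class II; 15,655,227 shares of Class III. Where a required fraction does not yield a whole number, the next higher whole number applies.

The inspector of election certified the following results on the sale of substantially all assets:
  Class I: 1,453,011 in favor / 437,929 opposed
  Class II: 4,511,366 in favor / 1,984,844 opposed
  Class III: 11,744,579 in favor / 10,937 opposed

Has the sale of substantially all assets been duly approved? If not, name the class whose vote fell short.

Approved — every class gave the required vote.

Class I: 2/3 of 2179290 = 1452860; 1,452,860 required, 1,453,011 in favor — approved.
Class II: 3/5 of 7518942 = 4511365.20, rounded up to 4511366; 4,511,366 required, 4,511,366 in favor — approved.
Class III: 3/4 of 15655227 = 11741420.25, rounded up to 11741421; 11,741,421 required, 11,744,579 in favor — approved.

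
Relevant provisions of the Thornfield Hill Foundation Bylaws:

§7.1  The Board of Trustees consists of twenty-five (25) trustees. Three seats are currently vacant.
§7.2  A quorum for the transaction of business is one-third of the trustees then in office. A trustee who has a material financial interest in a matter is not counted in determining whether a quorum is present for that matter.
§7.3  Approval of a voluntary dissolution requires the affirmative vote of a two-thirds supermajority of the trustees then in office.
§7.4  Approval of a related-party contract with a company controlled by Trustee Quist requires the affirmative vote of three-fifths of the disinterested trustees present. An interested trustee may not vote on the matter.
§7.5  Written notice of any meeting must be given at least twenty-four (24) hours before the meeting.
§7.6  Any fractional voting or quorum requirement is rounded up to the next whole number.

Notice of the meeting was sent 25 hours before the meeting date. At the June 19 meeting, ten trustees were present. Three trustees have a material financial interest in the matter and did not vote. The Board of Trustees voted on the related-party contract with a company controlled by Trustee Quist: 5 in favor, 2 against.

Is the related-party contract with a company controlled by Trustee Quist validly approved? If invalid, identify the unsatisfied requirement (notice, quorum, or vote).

Invalid — quorum requirement not satisfied.

Notice: 25 hours given; 24 required (25 ≥ 24). Satisfied.
Quorum: 10 present, but the 3 interested trustees do not count, leaving 7. Quorum is 8. Not satisfied.
Vote: the related-party contract with a company controlled by Trustee Quist requires three-fifths of the disinterested trustees present (10 − 3 = 7). 3/5 of 7 = 4.20, rounded up to 5, so 5 affirmative votes are needed; 5 voted in favor. Satisfied. (Moot — without a quorum no business can be validly transacted.)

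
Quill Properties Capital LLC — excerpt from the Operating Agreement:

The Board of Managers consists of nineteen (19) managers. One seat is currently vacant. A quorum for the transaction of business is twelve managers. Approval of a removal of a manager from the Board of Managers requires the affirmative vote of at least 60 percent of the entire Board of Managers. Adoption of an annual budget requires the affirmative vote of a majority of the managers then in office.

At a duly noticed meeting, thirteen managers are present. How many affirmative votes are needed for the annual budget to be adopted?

10

The annual budget requires a majority of the managers then in office (18).
A majority of 18 is 10.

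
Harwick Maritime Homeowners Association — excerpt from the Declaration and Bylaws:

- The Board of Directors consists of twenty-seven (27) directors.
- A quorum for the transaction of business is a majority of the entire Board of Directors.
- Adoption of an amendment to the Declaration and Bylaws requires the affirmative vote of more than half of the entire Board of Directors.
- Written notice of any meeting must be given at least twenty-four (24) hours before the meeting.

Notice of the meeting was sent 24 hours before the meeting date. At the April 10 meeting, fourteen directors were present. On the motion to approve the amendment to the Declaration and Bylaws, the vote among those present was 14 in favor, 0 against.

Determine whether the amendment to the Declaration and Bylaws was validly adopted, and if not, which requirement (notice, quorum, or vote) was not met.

Valid — all requirements satisfied.

Notice: 24 hours given; 24 required (24 ≥ 24). Satisfied.
Quorum: 14 present; quorum is 14. Satisfied.
Vote: the amendment to the Declaration and Bylaws requires a majority of the entire Board of Directors (27). A majority of 27 is 14, so 14 affirmative votes are needed; 14 voted in favor. Satisfied.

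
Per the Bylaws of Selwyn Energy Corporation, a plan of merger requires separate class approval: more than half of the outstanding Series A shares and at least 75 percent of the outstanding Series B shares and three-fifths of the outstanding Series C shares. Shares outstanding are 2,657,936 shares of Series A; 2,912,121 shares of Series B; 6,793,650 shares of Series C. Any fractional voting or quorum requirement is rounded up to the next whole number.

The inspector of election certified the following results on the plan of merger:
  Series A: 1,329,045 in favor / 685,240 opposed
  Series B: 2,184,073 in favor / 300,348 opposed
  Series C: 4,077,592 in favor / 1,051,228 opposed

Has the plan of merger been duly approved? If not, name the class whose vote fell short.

Not approved — the Series B shares did not give the required vote.

Series A: a majority of 2657936 is 1328969; 1,328,969 required, 1,329,045 in favor — approved.
Series B: 3/4 of 2912121 = 2184090.75, rounded up to 2184091; 2,184,091 required, 2,184,073 in favor — not approved.
Series C: 3/5 of 6793650 = 4076190; 4,076,190 required, 4,077,592 in favor — approved.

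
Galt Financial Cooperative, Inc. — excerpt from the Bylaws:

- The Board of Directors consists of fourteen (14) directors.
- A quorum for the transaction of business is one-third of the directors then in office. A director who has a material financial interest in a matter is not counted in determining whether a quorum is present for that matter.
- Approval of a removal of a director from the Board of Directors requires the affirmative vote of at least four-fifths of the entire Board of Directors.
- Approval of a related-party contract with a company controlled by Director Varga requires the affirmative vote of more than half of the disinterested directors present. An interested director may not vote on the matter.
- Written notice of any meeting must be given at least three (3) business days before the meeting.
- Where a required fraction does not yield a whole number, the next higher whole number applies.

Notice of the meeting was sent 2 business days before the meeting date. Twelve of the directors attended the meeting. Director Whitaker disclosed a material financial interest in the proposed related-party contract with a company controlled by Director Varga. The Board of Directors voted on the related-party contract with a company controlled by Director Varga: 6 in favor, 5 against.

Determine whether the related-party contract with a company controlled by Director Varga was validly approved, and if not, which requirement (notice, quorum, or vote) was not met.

Invalid — notice requirement not satisfied.

Notice: 2 business days given; 3 required (2 < 3). Not satisfied.
Quorum: 12 present, but the 1 interested director does not count, leaving 11. Quorum is 5. Satisfied.
Vote: the related-party contract with a company controlled by Director Varga requires a majority of the disinterested directors present (12 − 1 = 11). A majority of 11 is 6, so 6 affirmative votes are needed; 6 voted in favor. Satisfied.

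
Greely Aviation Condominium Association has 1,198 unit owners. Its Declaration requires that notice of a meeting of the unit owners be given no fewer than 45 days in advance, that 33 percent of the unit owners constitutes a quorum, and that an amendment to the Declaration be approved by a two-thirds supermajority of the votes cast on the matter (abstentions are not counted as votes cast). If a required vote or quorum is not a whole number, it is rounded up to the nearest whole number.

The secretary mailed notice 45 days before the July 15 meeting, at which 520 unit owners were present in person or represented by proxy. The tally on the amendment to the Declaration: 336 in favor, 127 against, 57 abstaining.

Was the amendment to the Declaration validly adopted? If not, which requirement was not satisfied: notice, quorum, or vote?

Valid — all requirements satisfied.

Notice: 45 days given; 45 required. Satisfied.
Quorum: 33% of 1,198 = 395.34, rounded up to 396; 520 present. Satisfied.
Vote: requires two-thirds of the votes cast (520 − 57 abstaining = 463); 2/3 of 463 = 308.67, rounded up to 309, so 309 needed; 336 in favor. Satisfied.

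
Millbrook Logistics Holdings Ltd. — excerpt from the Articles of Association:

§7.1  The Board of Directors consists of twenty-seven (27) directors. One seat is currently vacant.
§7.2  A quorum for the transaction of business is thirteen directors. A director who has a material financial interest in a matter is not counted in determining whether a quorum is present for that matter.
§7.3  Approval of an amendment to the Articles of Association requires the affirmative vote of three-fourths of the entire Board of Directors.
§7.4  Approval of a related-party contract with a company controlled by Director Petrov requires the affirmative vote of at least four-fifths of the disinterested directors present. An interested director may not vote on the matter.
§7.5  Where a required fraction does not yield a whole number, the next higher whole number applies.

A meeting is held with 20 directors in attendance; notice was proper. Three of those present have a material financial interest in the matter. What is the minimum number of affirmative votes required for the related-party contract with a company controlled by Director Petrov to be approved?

14

The related-party contract with a company controlled by Director Petrov requires four-fifths of the disinterested directors present (20 − 3 = 17).
4/5 of 17 = 13.60, rounded up to 14.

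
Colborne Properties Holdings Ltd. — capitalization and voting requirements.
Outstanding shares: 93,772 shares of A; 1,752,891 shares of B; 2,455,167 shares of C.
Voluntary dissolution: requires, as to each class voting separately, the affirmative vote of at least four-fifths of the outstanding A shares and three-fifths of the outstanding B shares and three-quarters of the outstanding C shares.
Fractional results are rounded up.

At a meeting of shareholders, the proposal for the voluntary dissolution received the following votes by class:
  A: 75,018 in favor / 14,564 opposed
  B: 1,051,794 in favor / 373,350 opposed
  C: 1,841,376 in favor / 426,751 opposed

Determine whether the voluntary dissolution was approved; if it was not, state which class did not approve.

A: 4/5 of 93772 = 75017.60, rounded up to 75018; 75,018 required, 75,018 in favor — approved.
B: 3/5 of 1752891 = 1051734.60, rounded up to 1051735; 1,051,735 required, 1,051,794 in favor — approved.
C: 3/4 of 2455167 = 1841375.25, rounded up to 1841376; 1,841,376 required, 1,841,376 in favor — approved.

Approved — every class gave the required vote.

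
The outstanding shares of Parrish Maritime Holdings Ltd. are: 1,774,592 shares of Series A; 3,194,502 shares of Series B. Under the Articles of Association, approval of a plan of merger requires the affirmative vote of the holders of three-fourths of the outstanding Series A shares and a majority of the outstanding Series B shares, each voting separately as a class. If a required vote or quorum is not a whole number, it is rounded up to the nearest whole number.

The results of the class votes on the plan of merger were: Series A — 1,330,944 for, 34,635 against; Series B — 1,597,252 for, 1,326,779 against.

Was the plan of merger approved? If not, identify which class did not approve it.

Series A: 3/4 of 1774592 = 1330944; 1,330,944 required, 1,330,944 in favor — approved.
Series B: a majority of 3194502 is 1597252; 1,597,252 required, 1,597,252 in favor — approved.

Approved — every class gave the required vote.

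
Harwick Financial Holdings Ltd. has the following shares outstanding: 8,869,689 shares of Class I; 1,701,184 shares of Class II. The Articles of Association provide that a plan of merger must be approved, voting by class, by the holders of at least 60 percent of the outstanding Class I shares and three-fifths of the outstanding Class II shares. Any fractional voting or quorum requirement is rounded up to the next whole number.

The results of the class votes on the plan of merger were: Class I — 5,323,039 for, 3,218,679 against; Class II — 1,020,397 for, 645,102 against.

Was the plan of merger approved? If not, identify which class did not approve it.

Class I: 3/5 of 8869689 = 5321813.40, rounded up to 5321814; 5,321,814 required, 5,323,039 in favor — approved.
Class II: 3/5 of 1701184 = 1020710.40, rounded up to 1020711; 1,020,711 required, 1,020,397 in favor — not approved.

Not approved — the Class II shares did not give the required vote.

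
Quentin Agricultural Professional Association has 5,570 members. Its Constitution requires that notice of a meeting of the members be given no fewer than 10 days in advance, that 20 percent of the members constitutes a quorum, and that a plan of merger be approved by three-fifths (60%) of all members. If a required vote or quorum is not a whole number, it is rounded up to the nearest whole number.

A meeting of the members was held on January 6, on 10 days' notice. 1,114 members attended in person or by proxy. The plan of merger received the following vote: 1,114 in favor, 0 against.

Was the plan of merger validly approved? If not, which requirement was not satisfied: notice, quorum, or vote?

Invalid — vote requirement not satisfied.

Notice: 10 days given; 10 required. Satisfied.
Quorum: 20% of 5,570 = 1,114; 1,114 present. Satisfied.
Vote: requires three-fifths of all members (5,570); 3/5 of 5570 = 3342, so 3,342 needed; 1,114 in favor. Not satisfied.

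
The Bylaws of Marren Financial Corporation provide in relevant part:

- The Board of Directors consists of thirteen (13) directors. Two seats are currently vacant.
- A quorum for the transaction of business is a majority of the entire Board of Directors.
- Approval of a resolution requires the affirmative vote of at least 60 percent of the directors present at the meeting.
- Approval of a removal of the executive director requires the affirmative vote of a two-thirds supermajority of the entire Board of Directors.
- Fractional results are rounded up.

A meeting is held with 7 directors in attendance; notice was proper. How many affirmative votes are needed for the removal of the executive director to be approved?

9

The removal of the executive director requires two-thirds of the entire Board of Directors (13).
2/3 of 13 = 8.67, rounded up to 9.
(Only 7 can vote, so the removal of the executive director cannot pass at this meeting, but the required vote is still 9.)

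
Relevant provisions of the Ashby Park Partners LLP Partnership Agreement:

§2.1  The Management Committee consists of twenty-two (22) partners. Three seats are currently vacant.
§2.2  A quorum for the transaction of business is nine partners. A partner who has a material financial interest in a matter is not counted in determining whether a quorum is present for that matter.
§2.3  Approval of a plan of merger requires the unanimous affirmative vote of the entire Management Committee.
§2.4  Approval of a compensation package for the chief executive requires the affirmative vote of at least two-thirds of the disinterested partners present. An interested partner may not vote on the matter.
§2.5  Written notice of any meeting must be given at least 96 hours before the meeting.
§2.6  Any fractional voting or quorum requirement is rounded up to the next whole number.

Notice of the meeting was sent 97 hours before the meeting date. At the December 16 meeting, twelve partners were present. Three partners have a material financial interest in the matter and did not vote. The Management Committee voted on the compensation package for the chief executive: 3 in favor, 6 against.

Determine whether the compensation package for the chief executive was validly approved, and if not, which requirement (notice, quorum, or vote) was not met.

Notice: 97 hours given; 96 required (97 ≥ 96). Satisfied.
Quorum: 12 present, but the 3 interested partners do not count, leaving 9. Quorum is 9. Satisfied.
Vote: the compensation package for the chief executive requires two-thirds of the disinterested partners present (12 − 3 = 9). 2/3 of 9 = 6, so 6 affirmative votes are needed; 3 voted in favor. Not satisfied.

Invalid — vote requirement not satisfied.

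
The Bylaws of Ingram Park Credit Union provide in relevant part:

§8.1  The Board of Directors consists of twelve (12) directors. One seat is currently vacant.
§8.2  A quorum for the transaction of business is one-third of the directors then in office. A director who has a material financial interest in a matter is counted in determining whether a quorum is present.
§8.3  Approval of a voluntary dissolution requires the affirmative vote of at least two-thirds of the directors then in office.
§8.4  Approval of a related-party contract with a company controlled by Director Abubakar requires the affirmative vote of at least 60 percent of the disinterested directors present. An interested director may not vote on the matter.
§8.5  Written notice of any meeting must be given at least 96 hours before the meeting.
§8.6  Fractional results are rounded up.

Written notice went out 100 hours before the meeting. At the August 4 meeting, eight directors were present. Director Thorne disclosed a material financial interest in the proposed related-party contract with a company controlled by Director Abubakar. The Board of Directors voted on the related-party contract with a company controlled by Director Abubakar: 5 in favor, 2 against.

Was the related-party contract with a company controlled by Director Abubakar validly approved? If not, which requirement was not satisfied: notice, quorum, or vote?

Notice: 100 hours given; 96 required (100 ≥ 96). Satisfied.
Quorum: 8 present (interested directors count toward quorum); quorum is 4. Satisfied.
Vote: the related-party contract with a company controlled by Director Abubakar requires three-fifths of the disinterested directors present (8 − 1 = 7). 3/5 of 7 = 4.20, rounded up to 5, so 5 affirmative votes are needed; 5 voted in favor. Satisfied.

Valid — all requirements satisfied.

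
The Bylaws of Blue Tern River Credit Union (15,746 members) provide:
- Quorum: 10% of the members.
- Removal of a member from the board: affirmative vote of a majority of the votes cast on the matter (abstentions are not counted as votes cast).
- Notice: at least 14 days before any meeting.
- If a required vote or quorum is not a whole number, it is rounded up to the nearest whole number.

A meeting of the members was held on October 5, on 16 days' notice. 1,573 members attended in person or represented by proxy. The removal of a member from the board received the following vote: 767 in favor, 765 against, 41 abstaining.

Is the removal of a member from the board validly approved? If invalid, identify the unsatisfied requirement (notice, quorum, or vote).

Invalid — quorum requirement not satisfied.

Notice: 16 days given; 14 required. Satisfied.
Quorum: 10% of 15,746 = 1,574.60, rounded up to 1,575; 1,573 present. Not satisfied.
Vote: requires a majority of the votes cast (1,573 − 41 abstaining = 1,532); a majority of 1532 is 767, so 767 needed; 767 in favor. Satisfied.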